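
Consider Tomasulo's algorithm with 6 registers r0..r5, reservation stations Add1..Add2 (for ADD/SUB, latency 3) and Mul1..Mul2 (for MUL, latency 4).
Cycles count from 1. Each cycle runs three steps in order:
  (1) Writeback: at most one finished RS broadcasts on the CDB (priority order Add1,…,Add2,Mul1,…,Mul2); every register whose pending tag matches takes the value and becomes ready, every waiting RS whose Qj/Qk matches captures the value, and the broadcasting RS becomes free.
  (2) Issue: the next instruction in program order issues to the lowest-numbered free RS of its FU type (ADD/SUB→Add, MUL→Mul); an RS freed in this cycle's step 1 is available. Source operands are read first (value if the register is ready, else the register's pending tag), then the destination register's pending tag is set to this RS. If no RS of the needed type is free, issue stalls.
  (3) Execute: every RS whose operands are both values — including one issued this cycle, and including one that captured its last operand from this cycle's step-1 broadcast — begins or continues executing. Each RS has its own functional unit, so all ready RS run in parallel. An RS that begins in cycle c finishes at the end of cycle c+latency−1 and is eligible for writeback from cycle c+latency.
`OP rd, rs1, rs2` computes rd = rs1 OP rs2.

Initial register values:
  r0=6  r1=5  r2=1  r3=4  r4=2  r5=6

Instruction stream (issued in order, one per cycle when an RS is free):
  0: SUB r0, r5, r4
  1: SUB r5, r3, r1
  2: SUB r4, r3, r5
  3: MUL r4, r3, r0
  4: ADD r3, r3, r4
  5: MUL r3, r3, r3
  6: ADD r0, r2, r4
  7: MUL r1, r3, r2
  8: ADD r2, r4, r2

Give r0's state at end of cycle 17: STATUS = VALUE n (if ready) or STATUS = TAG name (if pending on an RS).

STATUS = VALUE 17

  c1: issue SUB r0<-Add1  regs: r0:Add1,r1:5,r2:1,r3:4,r4:2,r5:6
  c2: issue SUB r5<-Add2  regs: r0:Add1,r1:5,r2:1,r3:4,r4:2,r5:Add2
  c3: stall  regs: r0:Add1,r1:5,r2:1,r3:4,r4:2,r5:Add2
  c4: CDB Add1=4; issue SUB r4<-Add1  regs: r0:4,r1:5,r2:1,r3:4,r4:Add1,r5:Add2
  c5: CDB Add2=-1; issue MUL r4<-Mul1  regs: r0:4,r1:5,r2:1,r3:4,r4:Mul1,r5:-1
  c6: issue ADD r3<-Add2  regs: r0:4,r1:5,r2:1,r3:Add2,r4:Mul1,r5:-1
  c7: issue MUL r3<-Mul2  regs: r0:4,r1:5,r2:1,r3:Mul2,r4:Mul1,r5:-1
  c8: CDB Add1=5; issue ADD r0<-Add1  regs: r0:Add1,r1:5,r2:1,r3:Mul2,r4:Mul1,r5:-1
  c9: CDB Mul1=16; issue MUL r1<-Mul1  regs: r0:Add1,r1:Mul1,r2:1,r3:Mul2,r4:16,r5:-1
  c10: stall  regs: r0:Add1,r1:Mul1,r2:1,r3:Mul2,r4:16,r5:-1
  c11: stall  regs: r0:Add1,r1:Mul1,r2:1,r3:Mul2,r4:16,r5:-1
  c12: CDB Add1=17; issue ADD r2<-Add1  regs: r0:17,r1:Mul1,r2:Add1,r3:Mul2,r4:16,r5:-1
  c13: CDB Add2=20  regs: r0:17,r1:Mul1,r2:Add1,r3:Mul2,r4:16,r5:-1
  c14: -  regs: r0:17,r1:Mul1,r2:Add1,r3:Mul2,r4:16,r5:-1
  c15: CDB Add1=17  regs: r0:17,r1:Mul1,r2:17,r3:Mul2,r4:16,r5:-1
  c16: -  regs: r0:17,r1:Mul1,r2:17,r3:Mul2,r4:16,r5:-1
  c17: CDB Mul2=400  regs: r0:17,r1:Mul1,r2:17,r3:400,r4:16,r5:-1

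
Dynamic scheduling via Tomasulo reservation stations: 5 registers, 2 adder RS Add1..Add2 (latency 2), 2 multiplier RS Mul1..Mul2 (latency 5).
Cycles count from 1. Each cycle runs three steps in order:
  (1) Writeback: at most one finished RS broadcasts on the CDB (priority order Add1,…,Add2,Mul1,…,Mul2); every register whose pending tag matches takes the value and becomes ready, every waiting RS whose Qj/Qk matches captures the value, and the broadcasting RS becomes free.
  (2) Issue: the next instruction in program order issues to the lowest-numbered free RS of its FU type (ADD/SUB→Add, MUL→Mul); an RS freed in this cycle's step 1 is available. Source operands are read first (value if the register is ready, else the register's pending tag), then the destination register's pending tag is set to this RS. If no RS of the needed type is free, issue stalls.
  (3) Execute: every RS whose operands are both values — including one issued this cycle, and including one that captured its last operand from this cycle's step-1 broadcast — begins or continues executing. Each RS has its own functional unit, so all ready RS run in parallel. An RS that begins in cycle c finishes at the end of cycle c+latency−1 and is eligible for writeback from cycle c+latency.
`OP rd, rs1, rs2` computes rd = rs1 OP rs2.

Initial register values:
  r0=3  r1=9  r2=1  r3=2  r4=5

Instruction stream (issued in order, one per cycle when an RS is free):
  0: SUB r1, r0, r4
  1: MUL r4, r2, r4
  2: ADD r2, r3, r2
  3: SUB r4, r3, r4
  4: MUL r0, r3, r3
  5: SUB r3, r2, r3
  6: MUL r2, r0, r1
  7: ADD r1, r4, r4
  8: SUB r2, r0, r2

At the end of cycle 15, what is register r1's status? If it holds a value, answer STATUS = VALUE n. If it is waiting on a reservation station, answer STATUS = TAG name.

STATUS = VALUE -6

  c1: issue SUB r1<-Add1  regs: r0:3,r1:Add1,r2:1,r3:2,r4:5
  c2: issue MUL r4<-Mul1  regs: r0:3,r1:Add1,r2:1,r3:2,r4:Mul1
  c3: CDB Add1=-2; issue ADD r2<-Add1  regs: r0:3,r1:-2,r2:Add1,r3:2,r4:Mul1
  c4: issue SUB r4<-Add2  regs: r0:3,r1:-2,r2:Add1,r3:2,r4:Add2
  c5: CDB Add1=3; issue MUL r0<-Mul2  regs: r0:Mul2,r1:-2,r2:3,r3:2,r4:Add2
  c6: issue SUB r3<-Add1  regs: r0:Mul2,r1:-2,r2:3,r3:Add1,r4:Add2
  c7: CDB Mul1=5; issue MUL r2<-Mul1  regs: r0:Mul2,r1:-2,r2:Mul1,r3:Add1,r4:Add2
  c8: CDB Add1=1; issue ADD r1<-Add1  regs: r0:Mul2,r1:Add1,r2:Mul1,r3:1,r4:Add2
  c9: CDB Add2=-3; issue SUB r2<-Add2  regs: r0:Mul2,r1:Add1,r2:Add2,r3:1,r4:-3
  c10: CDB Mul2=4  regs: r0:4,r1:Add1,r2:Add2,r3:1,r4:-3
  c11: CDB Add1=-6  regs: r0:4,r1:-6,r2:Add2,r3:1,r4:-3
  c12: -  regs: r0:4,r1:-6,r2:Add2,r3:1,r4:-3
  c13: -  regs: r0:4,r1:-6,r2:Add2,r3:1,r4:-3
  c14: -  regs: r0:4,r1:-6,r2:Add2,r3:1,r4:-3
  c15: CDB Mul1=-8  regs: r0:4,r1:-6,r2:Add2,r3:1,r4:-3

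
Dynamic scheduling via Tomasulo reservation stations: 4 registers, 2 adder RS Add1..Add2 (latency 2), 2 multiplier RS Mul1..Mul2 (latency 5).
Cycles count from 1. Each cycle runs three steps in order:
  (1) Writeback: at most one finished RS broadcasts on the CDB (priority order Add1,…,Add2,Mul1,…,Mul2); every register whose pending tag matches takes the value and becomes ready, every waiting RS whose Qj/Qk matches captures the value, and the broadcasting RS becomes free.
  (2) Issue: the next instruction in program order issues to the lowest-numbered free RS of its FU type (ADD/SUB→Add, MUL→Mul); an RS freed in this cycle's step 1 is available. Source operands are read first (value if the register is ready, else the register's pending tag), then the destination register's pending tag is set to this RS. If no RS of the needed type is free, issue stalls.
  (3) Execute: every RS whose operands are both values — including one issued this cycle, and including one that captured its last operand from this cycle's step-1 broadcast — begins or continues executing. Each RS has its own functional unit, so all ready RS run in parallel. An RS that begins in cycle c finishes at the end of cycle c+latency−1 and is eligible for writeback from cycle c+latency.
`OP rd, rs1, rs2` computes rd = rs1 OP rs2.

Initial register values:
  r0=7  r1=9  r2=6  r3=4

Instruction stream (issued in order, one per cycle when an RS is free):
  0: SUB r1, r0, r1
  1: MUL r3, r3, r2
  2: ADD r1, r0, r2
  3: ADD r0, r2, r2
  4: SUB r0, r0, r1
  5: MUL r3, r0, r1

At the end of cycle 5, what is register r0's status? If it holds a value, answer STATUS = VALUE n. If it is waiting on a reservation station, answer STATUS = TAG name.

STATUS = TAG Add1

c1: issue SUB r1<-Add1 | r0:7,r1:Add1,r2:6,r3:4
c2: issue MUL r3<-Mul1 | r0:7,r1:Add1,r2:6,r3:Mul1
c3: CDB Add1=-2; issue ADD r1<-Add1 | r0:7,r1:Add1,r2:6,r3:Mul1
c4: issue ADD r0<-Add2 | r0:Add2,r1:Add1,r2:6,r3:Mul1
c5: CDB Add1=13; issue SUB r0<-Add1 | r0:Add1,r1:13,r2:6,r3:Mul1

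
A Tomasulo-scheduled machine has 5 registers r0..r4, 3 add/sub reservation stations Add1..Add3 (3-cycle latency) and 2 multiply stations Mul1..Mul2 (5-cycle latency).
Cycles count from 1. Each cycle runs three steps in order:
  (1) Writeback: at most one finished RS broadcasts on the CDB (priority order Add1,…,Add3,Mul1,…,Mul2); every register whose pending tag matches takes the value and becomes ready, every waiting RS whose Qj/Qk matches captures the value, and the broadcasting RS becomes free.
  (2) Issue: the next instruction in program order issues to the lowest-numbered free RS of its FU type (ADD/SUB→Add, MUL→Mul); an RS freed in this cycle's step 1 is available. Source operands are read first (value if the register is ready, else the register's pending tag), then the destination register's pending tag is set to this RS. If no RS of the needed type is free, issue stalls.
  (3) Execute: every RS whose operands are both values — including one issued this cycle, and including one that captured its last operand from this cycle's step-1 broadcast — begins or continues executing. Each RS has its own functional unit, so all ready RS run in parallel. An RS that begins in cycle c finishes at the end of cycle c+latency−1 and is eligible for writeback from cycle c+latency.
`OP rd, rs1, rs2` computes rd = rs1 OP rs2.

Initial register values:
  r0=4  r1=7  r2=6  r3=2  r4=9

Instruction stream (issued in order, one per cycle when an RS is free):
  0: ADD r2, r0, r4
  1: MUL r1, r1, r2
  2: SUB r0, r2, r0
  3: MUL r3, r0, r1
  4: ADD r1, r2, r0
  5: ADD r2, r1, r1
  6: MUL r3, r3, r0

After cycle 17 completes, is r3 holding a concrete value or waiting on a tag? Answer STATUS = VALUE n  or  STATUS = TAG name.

  c1: issue ADD r2<-Add1  regs: r0:4,r1:7,r2:Add1,r3:2,r4:9
  c2: issue MUL r1<-Mul1  regs: r0:4,r1:Mul1,r2:Add1,r3:2,r4:9
  c3: issue SUB r0<-Add2  regs: r0:Add2,r1:Mul1,r2:Add1,r3:2,r4:9
  c4: CDB Add1=13; issue MUL r3<-Mul2  regs: r0:Add2,r1:Mul1,r2:13,r3:Mul2,r4:9
  c5: issue ADD r1<-Add1  regs: r0:Add2,r1:Add1,r2:13,r3:Mul2,r4:9
  c6: issue ADD r2<-Add3  regs: r0:Add2,r1:Add1,r2:Add3,r3:Mul2,r4:9
  c7: CDB Add2=9; stall  regs: r0:9,r1:Add1,r2:Add3,r3:Mul2,r4:9
  c8: stall  regs: r0:9,r1:Add1,r2:Add3,r3:Mul2,r4:9
  c9: CDB Mul1=91; issue MUL r3<-Mul1  regs: r0:9,r1:Add1,r2:Add3,r3:Mul1,r4:9
  c10: CDB Add1=22  regs: r0:9,r1:22,r2:Add3,r3:Mul1,r4:9
  c11: -  regs: r0:9,r1:22,r2:Add3,r3:Mul1,r4:9
  c12: -  regs: r0:9,r1:22,r2:Add3,r3:Mul1,r4:9
  c13: CDB Add3=44  regs: r0:9,r1:22,r2:44,r3:Mul1,r4:9
  c14: CDB Mul2=819  regs: r0:9,r1:22,r2:44,r3:Mul1,r4:9
  c15: -  regs: r0:9,r1:22,r2:44,r3:Mul1,r4:9
  c16: -  regs: r0:9,r1:22,r2:44,r3:Mul1,r4:9
  c17: -  regs: r0:9,r1:22,r2:44,r3:Mul1,r4:9

STATUS = TAG Mul1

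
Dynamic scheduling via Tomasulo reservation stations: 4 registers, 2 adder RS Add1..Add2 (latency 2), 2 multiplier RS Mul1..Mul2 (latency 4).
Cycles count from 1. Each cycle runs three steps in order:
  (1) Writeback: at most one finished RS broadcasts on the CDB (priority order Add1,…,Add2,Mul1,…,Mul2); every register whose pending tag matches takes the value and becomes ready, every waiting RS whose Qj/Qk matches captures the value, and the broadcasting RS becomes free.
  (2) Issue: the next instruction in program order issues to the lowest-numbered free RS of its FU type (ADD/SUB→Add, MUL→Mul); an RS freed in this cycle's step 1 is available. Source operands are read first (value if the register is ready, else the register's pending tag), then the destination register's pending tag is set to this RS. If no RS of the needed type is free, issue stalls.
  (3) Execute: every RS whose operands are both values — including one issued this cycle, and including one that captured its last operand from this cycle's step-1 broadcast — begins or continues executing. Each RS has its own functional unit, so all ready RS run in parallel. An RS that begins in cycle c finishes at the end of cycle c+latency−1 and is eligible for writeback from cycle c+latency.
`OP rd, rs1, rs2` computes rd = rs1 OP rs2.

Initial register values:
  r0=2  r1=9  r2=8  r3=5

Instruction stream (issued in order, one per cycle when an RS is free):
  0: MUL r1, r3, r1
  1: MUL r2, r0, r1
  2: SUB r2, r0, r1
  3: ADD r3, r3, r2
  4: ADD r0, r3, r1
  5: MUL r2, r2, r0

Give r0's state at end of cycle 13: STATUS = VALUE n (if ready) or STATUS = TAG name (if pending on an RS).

STATUS = VALUE 7

  c1: issue MUL r1<-Mul1  regs: r0:2,r1:Mul1,r2:8,r3:5
  c2: issue MUL r2<-Mul2  regs: r0:2,r1:Mul1,r2:Mul2,r3:5
  c3: issue SUB r2<-Add1  regs: r0:2,r1:Mul1,r2:Add1,r3:5
  c4: issue ADD r3<-Add2  regs: r0:2,r1:Mul1,r2:Add1,r3:Add2
  c5: CDB Mul1=45; stall  regs: r0:2,r1:45,r2:Add1,r3:Add2
  c6: stall  regs: r0:2,r1:45,r2:Add1,r3:Add2
  c7: CDB Add1=-43; issue ADD r0<-Add1  regs: r0:Add1,r1:45,r2:-43,r3:Add2
  c8: issue MUL r2<-Mul1  regs: r0:Add1,r1:45,r2:Mul1,r3:Add2
  c9: CDB Add2=-38  regs: r0:Add1,r1:45,r2:Mul1,r3:-38
  c10: CDB Mul2=90  regs: r0:Add1,r1:45,r2:Mul1,r3:-38
  c11: CDB Add1=7  regs: r0:7,r1:45,r2:Mul1,r3:-38
  c12: -  regs: r0:7,r1:45,r2:Mul1,r3:-38
  c13: -  regs: r0:7,r1:45,r2:Mul1,r3:-38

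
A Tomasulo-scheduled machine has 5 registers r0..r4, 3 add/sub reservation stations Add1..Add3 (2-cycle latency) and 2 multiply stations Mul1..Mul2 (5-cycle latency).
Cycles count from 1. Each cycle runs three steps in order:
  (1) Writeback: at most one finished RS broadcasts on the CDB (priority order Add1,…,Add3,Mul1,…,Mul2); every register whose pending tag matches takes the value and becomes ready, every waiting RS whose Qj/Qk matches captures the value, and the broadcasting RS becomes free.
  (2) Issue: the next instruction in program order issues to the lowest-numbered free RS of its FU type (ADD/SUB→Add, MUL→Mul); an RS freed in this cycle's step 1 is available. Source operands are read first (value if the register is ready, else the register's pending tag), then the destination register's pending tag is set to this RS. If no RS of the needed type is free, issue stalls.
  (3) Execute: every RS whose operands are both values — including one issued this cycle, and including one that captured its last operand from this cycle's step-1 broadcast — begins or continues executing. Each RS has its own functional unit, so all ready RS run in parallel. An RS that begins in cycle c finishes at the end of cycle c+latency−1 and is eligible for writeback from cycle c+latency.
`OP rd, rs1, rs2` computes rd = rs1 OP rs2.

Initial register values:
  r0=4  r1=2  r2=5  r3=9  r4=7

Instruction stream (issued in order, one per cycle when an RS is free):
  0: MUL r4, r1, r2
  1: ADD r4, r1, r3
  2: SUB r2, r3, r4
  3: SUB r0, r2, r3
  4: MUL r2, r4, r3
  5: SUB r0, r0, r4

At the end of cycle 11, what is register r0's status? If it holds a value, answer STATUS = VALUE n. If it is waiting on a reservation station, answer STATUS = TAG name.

STATUS = VALUE -22

  c1: issue MUL r4<-Mul1  regs: r0:4,r1:2,r2:5,r3:9,r4:Mul1
  c2: issue ADD r4<-Add1  regs: r0:4,r1:2,r2:5,r3:9,r4:Add1
  c3: issue SUB r2<-Add2  regs: r0:4,r1:2,r2:Add2,r3:9,r4:Add1
  c4: CDB Add1=11; issue SUB r0<-Add1  regs: r0:Add1,r1:2,r2:Add2,r3:9,r4:11
  c5: issue MUL r2<-Mul2  regs: r0:Add1,r1:2,r2:Mul2,r3:9,r4:11
  c6: CDB Add2=-2; issue SUB r0<-Add2  regs: r0:Add2,r1:2,r2:Mul2,r3:9,r4:11
  c7: CDB Mul1=10  regs: r0:Add2,r1:2,r2:Mul2,r3:9,r4:11
  c8: CDB Add1=-11  regs: r0:Add2,r1:2,r2:Mul2,r3:9,r4:11
  c9: -  regs: r0:Add2,r1:2,r2:Mul2,r3:9,r4:11
  c10: CDB Add2=-22  regs: r0:-22,r1:2,r2:Mul2,r3:9,r4:11
  c11: CDB Mul2=99  regs: r0:-22,r1:2,r2:99,r3:9,r4:11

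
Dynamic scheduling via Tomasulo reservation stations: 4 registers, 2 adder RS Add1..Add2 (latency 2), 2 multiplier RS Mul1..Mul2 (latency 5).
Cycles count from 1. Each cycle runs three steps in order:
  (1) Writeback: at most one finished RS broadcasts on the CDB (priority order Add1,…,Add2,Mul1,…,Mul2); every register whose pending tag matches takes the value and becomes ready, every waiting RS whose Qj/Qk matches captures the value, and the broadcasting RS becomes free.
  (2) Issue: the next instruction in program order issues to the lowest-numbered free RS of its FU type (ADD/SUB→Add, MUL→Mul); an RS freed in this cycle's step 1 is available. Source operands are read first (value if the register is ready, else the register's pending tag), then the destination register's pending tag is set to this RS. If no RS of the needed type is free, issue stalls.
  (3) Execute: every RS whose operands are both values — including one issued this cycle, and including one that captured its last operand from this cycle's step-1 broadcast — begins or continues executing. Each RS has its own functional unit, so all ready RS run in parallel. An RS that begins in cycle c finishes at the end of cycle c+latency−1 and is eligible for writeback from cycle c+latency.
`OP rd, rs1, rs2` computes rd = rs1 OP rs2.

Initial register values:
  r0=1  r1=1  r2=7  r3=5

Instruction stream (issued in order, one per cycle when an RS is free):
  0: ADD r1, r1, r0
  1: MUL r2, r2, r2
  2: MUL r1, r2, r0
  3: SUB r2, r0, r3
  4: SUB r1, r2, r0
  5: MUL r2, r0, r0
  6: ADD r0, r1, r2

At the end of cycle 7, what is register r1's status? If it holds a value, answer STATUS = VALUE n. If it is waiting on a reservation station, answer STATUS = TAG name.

c1: issue ADD r1<-Add1 | r0:1,r1:Add1,r2:7,r3:5
c2: issue MUL r2<-Mul1 | r0:1,r1:Add1,r2:Mul1,r3:5
c3: CDB Add1=2; issue MUL r1<-Mul2 | r0:1,r1:Mul2,r2:Mul1,r3:5
c4: issue SUB r2<-Add1 | r0:1,r1:Mul2,r2:Add1,r3:5
c5: issue SUB r1<-Add2 | r0:1,r1:Add2,r2:Add1,r3:5
c6: CDB Add1=-4; stall | r0:1,r1:Add2,r2:-4,r3:5
c7: CDB Mul1=49; issue MUL r2<-Mul1 | r0:1,r1:Add2,r2:Mul1,r3:5

STATUS = TAG Add2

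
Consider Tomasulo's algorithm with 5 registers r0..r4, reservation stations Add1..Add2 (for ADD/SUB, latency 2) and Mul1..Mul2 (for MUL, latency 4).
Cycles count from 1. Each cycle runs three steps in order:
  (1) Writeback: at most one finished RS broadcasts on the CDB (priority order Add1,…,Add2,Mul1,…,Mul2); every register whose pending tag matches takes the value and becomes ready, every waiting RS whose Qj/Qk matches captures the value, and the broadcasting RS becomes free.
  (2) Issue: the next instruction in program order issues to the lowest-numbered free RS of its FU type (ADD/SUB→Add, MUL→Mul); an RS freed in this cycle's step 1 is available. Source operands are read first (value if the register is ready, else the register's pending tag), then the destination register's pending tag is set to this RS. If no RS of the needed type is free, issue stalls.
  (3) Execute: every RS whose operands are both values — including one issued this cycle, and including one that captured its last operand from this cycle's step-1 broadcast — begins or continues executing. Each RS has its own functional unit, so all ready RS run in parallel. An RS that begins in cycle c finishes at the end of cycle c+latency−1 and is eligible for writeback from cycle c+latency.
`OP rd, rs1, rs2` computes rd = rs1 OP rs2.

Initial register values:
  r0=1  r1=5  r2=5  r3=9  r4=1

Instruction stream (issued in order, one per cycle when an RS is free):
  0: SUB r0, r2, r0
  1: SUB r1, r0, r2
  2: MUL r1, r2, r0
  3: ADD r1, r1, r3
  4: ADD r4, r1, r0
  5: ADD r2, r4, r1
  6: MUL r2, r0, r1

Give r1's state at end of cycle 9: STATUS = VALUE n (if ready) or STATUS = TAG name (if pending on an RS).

  c1: issue SUB r0<-Add1  regs: r0:Add1,r1:5,r2:5,r3:9,r4:1
  c2: issue SUB r1<-Add2  regs: r0:Add1,r1:Add2,r2:5,r3:9,r4:1
  c3: CDB Add1=4; issue MUL r1<-Mul1  regs: r0:4,r1:Mul1,r2:5,r3:9,r4:1
  c4: issue ADD r1<-Add1  regs: r0:4,r1:Add1,r2:5,r3:9,r4:1
  c5: CDB Add2=-1; issue ADD r4<-Add2  regs: r0:4,r1:Add1,r2:5,r3:9,r4:Add2
  c6: stall  regs: r0:4,r1:Add1,r2:5,r3:9,r4:Add2
  c7: CDB Mul1=20; stall  regs: r0:4,r1:Add1,r2:5,r3:9,r4:Add2
  c8: stall  regs: r0:4,r1:Add1,r2:5,r3:9,r4:Add2
  c9: CDB Add1=29; issue ADD r2<-Add1  regs: r0:4,r1:29,r2:Add1,r3:9,r4:Add2

STATUS = VALUE 29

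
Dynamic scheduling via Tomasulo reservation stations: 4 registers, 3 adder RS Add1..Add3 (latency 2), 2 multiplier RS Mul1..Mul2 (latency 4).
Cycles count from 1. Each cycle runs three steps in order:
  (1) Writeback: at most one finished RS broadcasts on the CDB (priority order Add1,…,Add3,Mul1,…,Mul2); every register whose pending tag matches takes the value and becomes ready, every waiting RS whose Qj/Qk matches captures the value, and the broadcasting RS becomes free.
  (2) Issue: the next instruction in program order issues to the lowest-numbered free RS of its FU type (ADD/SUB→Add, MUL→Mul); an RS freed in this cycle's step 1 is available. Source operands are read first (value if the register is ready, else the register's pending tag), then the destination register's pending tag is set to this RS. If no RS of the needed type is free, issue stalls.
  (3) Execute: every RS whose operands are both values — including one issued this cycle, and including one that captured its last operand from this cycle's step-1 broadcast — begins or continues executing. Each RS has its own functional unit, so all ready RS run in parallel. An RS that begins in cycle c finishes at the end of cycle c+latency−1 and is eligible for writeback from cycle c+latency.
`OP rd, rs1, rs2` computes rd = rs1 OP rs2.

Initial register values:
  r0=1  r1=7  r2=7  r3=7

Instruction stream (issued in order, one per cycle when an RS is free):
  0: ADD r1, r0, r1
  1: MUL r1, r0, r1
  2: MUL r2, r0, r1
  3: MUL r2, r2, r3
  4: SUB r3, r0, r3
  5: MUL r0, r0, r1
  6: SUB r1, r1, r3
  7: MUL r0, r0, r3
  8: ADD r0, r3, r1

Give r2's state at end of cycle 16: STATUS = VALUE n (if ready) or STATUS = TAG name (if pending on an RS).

STATUS = VALUE 56

c1: issue ADD r1<-Add1 | r0:1,r1:Add1,r2:7,r3:7
c2: issue MUL r1<-Mul1 | r0:1,r1:Mul1,r2:7,r3:7
c3: CDB Add1=8; issue MUL r2<-Mul2 | r0:1,r1:Mul1,r2:Mul2,r3:7
c4: stall | r0:1,r1:Mul1,r2:Mul2,r3:7
c5: stall | r0:1,r1:Mul1,r2:Mul2,r3:7
c6: stall | r0:1,r1:Mul1,r2:Mul2,r3:7
c7: CDB Mul1=8; issue MUL r2<-Mul1 | r0:1,r1:8,r2:Mul1,r3:7
c8: issue SUB r3<-Add1 | r0:1,r1:8,r2:Mul1,r3:Add1
c9: stall | r0:1,r1:8,r2:Mul1,r3:Add1
c10: CDB Add1=-6; stall | r0:1,r1:8,r2:Mul1,r3:-6
c11: CDB Mul2=8; issue MUL r0<-Mul2 | r0:Mul2,r1:8,r2:Mul1,r3:-6
c12: issue SUB r1<-Add1 | r0:Mul2,r1:Add1,r2:Mul1,r3:-6
c13: stall | r0:Mul2,r1:Add1,r2:Mul1,r3:-6
c14: CDB Add1=14; stall | r0:Mul2,r1:14,r2:Mul1,r3:-6
c15: CDB Mul1=56; issue MUL r0<-Mul1 | r0:Mul1,r1:14,r2:56,r3:-6
c16: CDB Mul2=8; issue ADD r0<-Add1 | r0:Add1,r1:14,r2:56,r3:-6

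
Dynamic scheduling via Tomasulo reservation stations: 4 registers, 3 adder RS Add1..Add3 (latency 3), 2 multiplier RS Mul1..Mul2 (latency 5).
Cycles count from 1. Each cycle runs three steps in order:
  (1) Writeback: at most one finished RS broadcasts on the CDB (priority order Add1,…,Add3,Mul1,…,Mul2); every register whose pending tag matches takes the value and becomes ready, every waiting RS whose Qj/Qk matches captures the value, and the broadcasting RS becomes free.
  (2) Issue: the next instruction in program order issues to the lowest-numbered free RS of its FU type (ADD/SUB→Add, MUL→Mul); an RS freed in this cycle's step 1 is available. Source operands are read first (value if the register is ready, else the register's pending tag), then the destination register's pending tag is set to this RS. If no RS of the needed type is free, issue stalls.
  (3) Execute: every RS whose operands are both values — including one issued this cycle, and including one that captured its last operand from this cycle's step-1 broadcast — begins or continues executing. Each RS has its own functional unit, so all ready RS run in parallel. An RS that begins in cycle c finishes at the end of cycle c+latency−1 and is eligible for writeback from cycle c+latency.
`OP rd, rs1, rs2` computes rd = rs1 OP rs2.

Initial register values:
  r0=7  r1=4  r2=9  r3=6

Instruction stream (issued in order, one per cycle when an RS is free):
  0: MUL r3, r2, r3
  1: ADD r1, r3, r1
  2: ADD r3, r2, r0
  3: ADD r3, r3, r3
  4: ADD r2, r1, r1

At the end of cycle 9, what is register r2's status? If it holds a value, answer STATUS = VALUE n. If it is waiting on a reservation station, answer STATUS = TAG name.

cycle 1: issue MUL r3<-Mul1 // r0:7,r1:4,r2:9,r3:Mul1
cycle 2: issue ADD r1<-Add1 // r0:7,r1:Add1,r2:9,r3:Mul1
cycle 3: issue ADD r3<-Add2 // r0:7,r1:Add1,r2:9,r3:Add2
cycle 4: issue ADD r3<-Add3 // r0:7,r1:Add1,r2:9,r3:Add3
cycle 5: stall // r0:7,r1:Add1,r2:9,r3:Add3
cycle 6: CDB Add2=16; issue ADD r2<-Add2 // r0:7,r1:Add1,r2:Add2,r3:Add3
cycle 7: CDB Mul1=54 // r0:7,r1:Add1,r2:Add2,r3:Add3
cycle 8: - // r0:7,r1:Add1,r2:Add2,r3:Add3
cycle 9: CDB Add3=32 // r0:7,r1:Add1,r2:Add2,r3:32

STATUS = TAG Add2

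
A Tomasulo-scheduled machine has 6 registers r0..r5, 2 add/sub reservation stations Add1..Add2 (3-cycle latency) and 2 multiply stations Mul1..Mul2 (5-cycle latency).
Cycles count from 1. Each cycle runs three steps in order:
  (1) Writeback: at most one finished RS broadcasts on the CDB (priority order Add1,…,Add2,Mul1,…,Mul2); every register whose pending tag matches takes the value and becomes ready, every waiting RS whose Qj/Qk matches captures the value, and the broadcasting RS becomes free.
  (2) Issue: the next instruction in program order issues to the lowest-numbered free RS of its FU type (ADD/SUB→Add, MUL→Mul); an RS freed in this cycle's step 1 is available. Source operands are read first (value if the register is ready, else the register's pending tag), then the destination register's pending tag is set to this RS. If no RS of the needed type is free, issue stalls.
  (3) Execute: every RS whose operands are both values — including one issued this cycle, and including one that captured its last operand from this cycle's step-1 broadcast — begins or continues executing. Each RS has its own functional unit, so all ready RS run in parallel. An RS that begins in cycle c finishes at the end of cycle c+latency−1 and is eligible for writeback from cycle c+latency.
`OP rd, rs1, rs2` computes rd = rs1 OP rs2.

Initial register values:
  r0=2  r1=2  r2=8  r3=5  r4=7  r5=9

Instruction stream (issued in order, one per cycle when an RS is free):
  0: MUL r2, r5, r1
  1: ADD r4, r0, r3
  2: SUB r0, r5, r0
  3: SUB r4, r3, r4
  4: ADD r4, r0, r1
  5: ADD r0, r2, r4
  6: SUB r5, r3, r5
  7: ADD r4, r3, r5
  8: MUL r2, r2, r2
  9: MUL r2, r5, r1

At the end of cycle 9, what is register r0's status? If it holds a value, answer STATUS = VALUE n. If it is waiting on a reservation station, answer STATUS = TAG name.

  c1: issue MUL r2<-Mul1  regs: r0:2,r1:2,r2:Mul1,r3:5,r4:7,r5:9
  c2: issue ADD r4<-Add1  regs: r0:2,r1:2,r2:Mul1,r3:5,r4:Add1,r5:9
  c3: issue SUB r0<-Add2  regs: r0:Add2,r1:2,r2:Mul1,r3:5,r4:Add1,r5:9
  c4: stall  regs: r0:Add2,r1:2,r2:Mul1,r3:5,r4:Add1,r5:9
  c5: CDB Add1=7; issue SUB r4<-Add1  regs: r0:Add2,r1:2,r2:Mul1,r3:5,r4:Add1,r5:9
  c6: CDB Add2=7; issue ADD r4<-Add2  regs: r0:7,r1:2,r2:Mul1,r3:5,r4:Add2,r5:9
  c7: CDB Mul1=18; stall  regs: r0:7,r1:2,r2:18,r3:5,r4:Add2,r5:9
  c8: CDB Add1=-2; issue ADD r0<-Add1  regs: r0:Add1,r1:2,r2:18,r3:5,r4:Add2,r5:9
  c9: CDB Add2=9; issue SUB r5<-Add2  regs: r0:Add1,r1:2,r2:18,r3:5,r4:9,r5:Add2

STATUS = TAG Add1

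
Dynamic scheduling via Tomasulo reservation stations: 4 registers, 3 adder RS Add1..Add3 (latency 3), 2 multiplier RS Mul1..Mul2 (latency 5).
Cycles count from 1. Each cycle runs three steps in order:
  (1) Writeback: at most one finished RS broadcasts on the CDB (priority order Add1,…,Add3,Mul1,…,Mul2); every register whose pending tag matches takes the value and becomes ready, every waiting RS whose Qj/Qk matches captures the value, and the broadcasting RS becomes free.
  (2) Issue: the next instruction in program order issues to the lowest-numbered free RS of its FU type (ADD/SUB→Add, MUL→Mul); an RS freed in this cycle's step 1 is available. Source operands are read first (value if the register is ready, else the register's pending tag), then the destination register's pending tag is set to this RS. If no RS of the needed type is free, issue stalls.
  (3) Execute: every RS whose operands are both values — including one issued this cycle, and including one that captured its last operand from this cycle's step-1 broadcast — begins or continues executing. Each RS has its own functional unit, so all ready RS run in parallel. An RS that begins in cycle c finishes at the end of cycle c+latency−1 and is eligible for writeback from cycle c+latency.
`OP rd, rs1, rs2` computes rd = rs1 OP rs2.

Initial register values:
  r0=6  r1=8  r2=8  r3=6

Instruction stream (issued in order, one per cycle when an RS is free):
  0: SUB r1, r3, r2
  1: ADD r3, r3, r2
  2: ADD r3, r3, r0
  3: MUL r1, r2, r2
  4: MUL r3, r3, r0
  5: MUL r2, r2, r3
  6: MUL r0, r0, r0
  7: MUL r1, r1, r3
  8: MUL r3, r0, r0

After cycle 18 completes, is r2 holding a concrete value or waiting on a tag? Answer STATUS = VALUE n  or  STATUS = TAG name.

STATUS = VALUE 960

cycle 1: issue SUB r1<-Add1 // r0:6,r1:Add1,r2:8,r3:6
cycle 2: issue ADD r3<-Add2 // r0:6,r1:Add1,r2:8,r3:Add2
cycle 3: issue ADD r3<-Add3 // r0:6,r1:Add1,r2:8,r3:Add3
cycle 4: CDB Add1=-2; issue MUL r1<-Mul1 // r0:6,r1:Mul1,r2:8,r3:Add3
cycle 5: CDB Add2=14; issue MUL r3<-Mul2 // r0:6,r1:Mul1,r2:8,r3:Mul2
cycle 6: stall // r0:6,r1:Mul1,r2:8,r3:Mul2
cycle 7: stall // r0:6,r1:Mul1,r2:8,r3:Mul2
cycle 8: CDB Add3=20; stall // r0:6,r1:Mul1,r2:8,r3:Mul2
cycle 9: CDB Mul1=64; issue MUL r2<-Mul1 // r0:6,r1:64,r2:Mul1,r3:Mul2
cycle 10: stall // r0:6,r1:64,r2:Mul1,r3:Mul2
cycle 11: stall // r0:6,r1:64,r2:Mul1,r3:Mul2
cycle 12: stall // r0:6,r1:64,r2:Mul1,r3:Mul2
cycle 13: CDB Mul2=120; issue MUL r0<-Mul2 // r0:Mul2,r1:64,r2:Mul1,r3:120
cycle 14: stall // r0:Mul2,r1:64,r2:Mul1,r3:120
cycle 15: stall // r0:Mul2,r1:64,r2:Mul1,r3:120
cycle 16: stall // r0:Mul2,r1:64,r2:Mul1,r3:120
cycle 17: stall // r0:Mul2,r1:64,r2:Mul1,r3:120
cycle 18: CDB Mul1=960; issue MUL r1<-Mul1 // r0:Mul2,r1:Mul1,r2:960,r3:120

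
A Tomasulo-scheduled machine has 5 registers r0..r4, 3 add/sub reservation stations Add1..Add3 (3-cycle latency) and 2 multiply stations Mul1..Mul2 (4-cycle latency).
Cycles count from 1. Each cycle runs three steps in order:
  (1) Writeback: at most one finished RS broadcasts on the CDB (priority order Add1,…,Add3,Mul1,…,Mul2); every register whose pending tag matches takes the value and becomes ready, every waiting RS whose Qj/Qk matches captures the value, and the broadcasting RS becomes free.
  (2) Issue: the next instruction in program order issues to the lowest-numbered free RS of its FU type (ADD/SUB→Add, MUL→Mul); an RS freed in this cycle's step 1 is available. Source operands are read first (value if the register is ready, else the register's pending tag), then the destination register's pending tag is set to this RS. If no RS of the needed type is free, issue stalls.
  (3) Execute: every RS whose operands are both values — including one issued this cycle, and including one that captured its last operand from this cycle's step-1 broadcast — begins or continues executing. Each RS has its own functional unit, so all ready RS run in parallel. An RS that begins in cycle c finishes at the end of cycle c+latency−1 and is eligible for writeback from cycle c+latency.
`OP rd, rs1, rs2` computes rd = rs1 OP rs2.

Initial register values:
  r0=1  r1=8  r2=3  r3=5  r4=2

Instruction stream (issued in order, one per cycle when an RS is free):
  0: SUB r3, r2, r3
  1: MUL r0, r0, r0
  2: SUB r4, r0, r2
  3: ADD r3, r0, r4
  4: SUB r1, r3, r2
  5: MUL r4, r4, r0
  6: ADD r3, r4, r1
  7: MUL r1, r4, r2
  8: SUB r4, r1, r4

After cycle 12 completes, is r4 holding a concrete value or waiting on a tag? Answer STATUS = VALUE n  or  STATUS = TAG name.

STATUS = TAG Add1

  c1: issue SUB r3<-Add1  regs: r0:1,r1:8,r2:3,r3:Add1,r4:2
  c2: issue MUL r0<-Mul1  regs: r0:Mul1,r1:8,r2:3,r3:Add1,r4:2
  c3: issue SUB r4<-Add2  regs: r0:Mul1,r1:8,r2:3,r3:Add1,r4:Add2
  c4: CDB Add1=-2; issue ADD r3<-Add1  regs: r0:Mul1,r1:8,r2:3,r3:Add1,r4:Add2
  c5: issue SUB r1<-Add3  regs: r0:Mul1,r1:Add3,r2:3,r3:Add1,r4:Add2
  c6: CDB Mul1=1; issue MUL r4<-Mul1  regs: r0:1,r1:Add3,r2:3,r3:Add1,r4:Mul1
  c7: stall  regs: r0:1,r1:Add3,r2:3,r3:Add1,r4:Mul1
  c8: stall  regs: r0:1,r1:Add3,r2:3,r3:Add1,r4:Mul1
  c9: CDB Add2=-2; issue ADD r3<-Add2  regs: r0:1,r1:Add3,r2:3,r3:Add2,r4:Mul1
  c10: issue MUL r1<-Mul2  regs: r0:1,r1:Mul2,r2:3,r3:Add2,r4:Mul1
  c11: stall  regs: r0:1,r1:Mul2,r2:3,r3:Add2,r4:Mul1
  c12: CDB Add1=-1; issue SUB r4<-Add1  regs: r0:1,r1:Mul2,r2:3,r3:Add2,r4:Add1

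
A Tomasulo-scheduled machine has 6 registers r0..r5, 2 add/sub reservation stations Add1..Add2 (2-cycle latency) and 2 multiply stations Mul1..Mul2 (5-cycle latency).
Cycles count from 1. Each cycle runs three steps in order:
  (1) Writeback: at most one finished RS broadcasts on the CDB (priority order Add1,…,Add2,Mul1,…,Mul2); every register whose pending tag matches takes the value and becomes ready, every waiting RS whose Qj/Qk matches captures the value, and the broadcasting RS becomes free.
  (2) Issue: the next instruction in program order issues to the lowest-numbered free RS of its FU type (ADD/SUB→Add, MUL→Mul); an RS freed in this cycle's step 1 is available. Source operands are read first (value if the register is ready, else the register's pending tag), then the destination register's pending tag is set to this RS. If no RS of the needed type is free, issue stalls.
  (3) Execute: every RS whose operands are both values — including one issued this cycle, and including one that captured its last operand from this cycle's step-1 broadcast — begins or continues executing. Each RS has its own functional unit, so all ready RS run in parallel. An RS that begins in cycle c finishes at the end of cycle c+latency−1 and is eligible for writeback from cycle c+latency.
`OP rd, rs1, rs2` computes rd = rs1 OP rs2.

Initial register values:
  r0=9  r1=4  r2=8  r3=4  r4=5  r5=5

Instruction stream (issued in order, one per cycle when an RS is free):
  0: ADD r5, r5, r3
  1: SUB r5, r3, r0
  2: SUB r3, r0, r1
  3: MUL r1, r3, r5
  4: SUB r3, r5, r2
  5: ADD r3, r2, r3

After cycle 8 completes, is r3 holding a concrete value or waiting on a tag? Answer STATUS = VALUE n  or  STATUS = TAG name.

STATUS = TAG Add2

  c1: issue ADD r5<-Add1  regs: r0:9,r1:4,r2:8,r3:4,r4:5,r5:Add1
  c2: issue SUB r5<-Add2  regs: r0:9,r1:4,r2:8,r3:4,r4:5,r5:Add2
  c3: CDB Add1=9; issue SUB r3<-Add1  regs: r0:9,r1:4,r2:8,r3:Add1,r4:5,r5:Add2
  c4: CDB Add2=-5; issue MUL r1<-Mul1  regs: r0:9,r1:Mul1,r2:8,r3:Add1,r4:5,r5:-5
  c5: CDB Add1=5; issue SUB r3<-Add1  regs: r0:9,r1:Mul1,r2:8,r3:Add1,r4:5,r5:-5
  c6: issue ADD r3<-Add2  regs: r0:9,r1:Mul1,r2:8,r3:Add2,r4:5,r5:-5
  c7: CDB Add1=-13  regs: r0:9,r1:Mul1,r2:8,r3:Add2,r4:5,r5:-5
  c8: -  regs: r0:9,r1:Mul1,r2:8,r3:Add2,r4:5,r5:-5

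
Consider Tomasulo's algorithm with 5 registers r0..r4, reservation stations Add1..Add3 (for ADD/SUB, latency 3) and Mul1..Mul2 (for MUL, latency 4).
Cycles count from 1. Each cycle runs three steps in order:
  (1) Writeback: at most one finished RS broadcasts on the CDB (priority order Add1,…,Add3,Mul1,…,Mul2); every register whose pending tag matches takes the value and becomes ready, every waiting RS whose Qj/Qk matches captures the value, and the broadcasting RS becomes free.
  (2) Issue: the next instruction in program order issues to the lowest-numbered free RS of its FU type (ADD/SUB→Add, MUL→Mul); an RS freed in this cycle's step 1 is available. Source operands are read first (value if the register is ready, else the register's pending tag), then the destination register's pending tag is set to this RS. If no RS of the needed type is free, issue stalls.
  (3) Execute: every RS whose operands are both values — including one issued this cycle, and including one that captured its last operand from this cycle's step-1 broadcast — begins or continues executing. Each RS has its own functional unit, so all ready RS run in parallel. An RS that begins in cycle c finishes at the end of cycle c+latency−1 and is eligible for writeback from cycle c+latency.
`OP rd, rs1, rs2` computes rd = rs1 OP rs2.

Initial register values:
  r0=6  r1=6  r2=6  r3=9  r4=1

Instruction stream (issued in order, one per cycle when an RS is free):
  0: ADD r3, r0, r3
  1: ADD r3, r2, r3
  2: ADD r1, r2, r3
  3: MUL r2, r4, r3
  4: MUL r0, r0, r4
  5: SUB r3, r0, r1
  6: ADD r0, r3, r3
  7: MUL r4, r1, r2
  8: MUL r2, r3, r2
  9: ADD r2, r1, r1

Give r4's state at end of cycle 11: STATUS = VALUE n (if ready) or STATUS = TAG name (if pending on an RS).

c1: issue ADD r3<-Add1 | r0:6,r1:6,r2:6,r3:Add1,r4:1
c2: issue ADD r3<-Add2 | r0:6,r1:6,r2:6,r3:Add2,r4:1
c3: issue ADD r1<-Add3 | r0:6,r1:Add3,r2:6,r3:Add2,r4:1
c4: CDB Add1=15; issue MUL r2<-Mul1 | r0:6,r1:Add3,r2:Mul1,r3:Add2,r4:1
c5: issue MUL r0<-Mul2 | r0:Mul2,r1:Add3,r2:Mul1,r3:Add2,r4:1
c6: issue SUB r3<-Add1 | r0:Mul2,r1:Add3,r2:Mul1,r3:Add1,r4:1
c7: CDB Add2=21; issue ADD r0<-Add2 | r0:Add2,r1:Add3,r2:Mul1,r3:Add1,r4:1
c8: stall | r0:Add2,r1:Add3,r2:Mul1,r3:Add1,r4:1
c9: CDB Mul2=6; issue MUL r4<-Mul2 | r0:Add2,r1:Add3,r2:Mul1,r3:Add1,r4:Mul2
c10: CDB Add3=27; stall | r0:Add2,r1:27,r2:Mul1,r3:Add1,r4:Mul2
c11: CDB Mul1=21; issue MUL r2<-Mul1 | r0:Add2,r1:27,r2:Mul1,r3:Add1,r4:Mul2

STATUS = TAG Mul2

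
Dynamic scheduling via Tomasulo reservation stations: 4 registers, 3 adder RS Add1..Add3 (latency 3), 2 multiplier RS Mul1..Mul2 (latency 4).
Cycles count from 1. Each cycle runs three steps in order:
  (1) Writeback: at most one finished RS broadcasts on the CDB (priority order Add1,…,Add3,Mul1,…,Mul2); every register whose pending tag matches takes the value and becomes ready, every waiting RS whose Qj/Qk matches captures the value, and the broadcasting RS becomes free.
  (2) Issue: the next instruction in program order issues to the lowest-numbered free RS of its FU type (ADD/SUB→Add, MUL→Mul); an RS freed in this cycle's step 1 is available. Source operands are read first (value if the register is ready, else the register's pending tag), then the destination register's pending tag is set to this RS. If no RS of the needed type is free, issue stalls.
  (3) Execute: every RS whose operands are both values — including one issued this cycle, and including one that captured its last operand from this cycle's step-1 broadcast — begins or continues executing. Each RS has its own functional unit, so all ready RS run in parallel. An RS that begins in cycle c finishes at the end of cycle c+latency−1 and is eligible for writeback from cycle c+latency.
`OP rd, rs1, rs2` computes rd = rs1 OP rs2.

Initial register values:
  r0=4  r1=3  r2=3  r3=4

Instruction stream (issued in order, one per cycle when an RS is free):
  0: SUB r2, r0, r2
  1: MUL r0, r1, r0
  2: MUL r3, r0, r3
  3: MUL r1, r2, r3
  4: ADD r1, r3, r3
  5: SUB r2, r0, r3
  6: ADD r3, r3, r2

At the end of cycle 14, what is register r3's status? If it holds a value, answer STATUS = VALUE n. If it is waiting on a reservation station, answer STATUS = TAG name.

STATUS = TAG Add3

  c1: issue SUB r2<-Add1  regs: r0:4,r1:3,r2:Add1,r3:4
  c2: issue MUL r0<-Mul1  regs: r0:Mul1,r1:3,r2:Add1,r3:4
  c3: issue MUL r3<-Mul2  regs: r0:Mul1,r1:3,r2:Add1,r3:Mul2
  c4: CDB Add1=1; stall  regs: r0:Mul1,r1:3,r2:1,r3:Mul2
  c5: stall  regs: r0:Mul1,r1:3,r2:1,r3:Mul2
  c6: CDB Mul1=12; issue MUL r1<-Mul1  regs: r0:12,r1:Mul1,r2:1,r3:Mul2
  c7: issue ADD r1<-Add1  regs: r0:12,r1:Add1,r2:1,r3:Mul2
  c8: issue SUB r2<-Add2  regs: r0:12,r1:Add1,r2:Add2,r3:Mul2
  c9: issue ADD r3<-Add3  regs: r0:12,r1:Add1,r2:Add2,r3:Add3
  c10: CDB Mul2=48  regs: r0:12,r1:Add1,r2:Add2,r3:Add3
  c11: -  regs: r0:12,r1:Add1,r2:Add2,r3:Add3
  c12: -  regs: r0:12,r1:Add1,r2:Add2,r3:Add3
  c13: CDB Add1=96  regs: r0:12,r1:96,r2:Add2,r3:Add3
  c14: CDB Add2=-36  regs: r0:12,r1:96,r2:-36,r3:Add3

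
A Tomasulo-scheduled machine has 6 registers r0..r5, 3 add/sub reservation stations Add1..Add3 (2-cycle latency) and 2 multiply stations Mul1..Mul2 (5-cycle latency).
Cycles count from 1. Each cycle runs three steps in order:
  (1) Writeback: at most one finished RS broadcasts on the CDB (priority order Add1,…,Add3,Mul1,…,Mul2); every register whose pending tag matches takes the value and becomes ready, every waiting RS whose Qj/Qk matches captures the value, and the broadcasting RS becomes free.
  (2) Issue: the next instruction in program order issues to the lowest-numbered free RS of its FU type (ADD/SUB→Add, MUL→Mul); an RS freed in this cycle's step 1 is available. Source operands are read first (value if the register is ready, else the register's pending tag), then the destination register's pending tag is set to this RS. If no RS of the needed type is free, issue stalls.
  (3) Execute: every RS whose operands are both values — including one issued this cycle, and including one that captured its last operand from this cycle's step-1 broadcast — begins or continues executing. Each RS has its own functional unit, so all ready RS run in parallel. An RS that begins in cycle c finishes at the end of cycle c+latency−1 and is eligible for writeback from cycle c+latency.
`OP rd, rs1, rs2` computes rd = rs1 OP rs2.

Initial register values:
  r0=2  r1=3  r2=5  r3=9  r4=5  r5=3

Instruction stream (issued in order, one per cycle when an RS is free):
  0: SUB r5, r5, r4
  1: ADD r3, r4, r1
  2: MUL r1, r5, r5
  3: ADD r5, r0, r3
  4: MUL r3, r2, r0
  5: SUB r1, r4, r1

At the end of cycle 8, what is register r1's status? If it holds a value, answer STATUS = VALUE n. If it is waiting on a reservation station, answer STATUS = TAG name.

STATUS = TAG Add1

cycle 1: issue SUB r5<-Add1 // r0:2,r1:3,r2:5,r3:9,r4:5,r5:Add1
cycle 2: issue ADD r3<-Add2 // r0:2,r1:3,r2:5,r3:Add2,r4:5,r5:Add1
cycle 3: CDB Add1=-2; issue MUL r1<-Mul1 // r0:2,r1:Mul1,r2:5,r3:Add2,r4:5,r5:-2
cycle 4: CDB Add2=8; issue ADD r5<-Add1 // r0:2,r1:Mul1,r2:5,r3:8,r4:5,r5:Add1
cycle 5: issue MUL r3<-Mul2 // r0:2,r1:Mul1,r2:5,r3:Mul2,r4:5,r5:Add1
cycle 6: CDB Add1=10; issue SUB r1<-Add1 // r0:2,r1:Add1,r2:5,r3:Mul2,r4:5,r5:10
cycle 7: - // r0:2,r1:Add1,r2:5,r3:Mul2,r4:5,r5:10
cycle 8: CDB Mul1=4 // r0:2,r1:Add1,r2:5,r3:Mul2,r4:5,r5:10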